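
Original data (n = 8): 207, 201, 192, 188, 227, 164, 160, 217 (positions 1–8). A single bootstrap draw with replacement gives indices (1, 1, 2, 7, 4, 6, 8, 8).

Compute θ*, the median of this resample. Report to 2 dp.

θ* = 204.00

Resample values: 207, 207, 201, 160, 188, 164, 217, 217.
Sorted: 160, 164, 188, 201, 207, 207, 217, 217
Median = average of the two middle values = 204.00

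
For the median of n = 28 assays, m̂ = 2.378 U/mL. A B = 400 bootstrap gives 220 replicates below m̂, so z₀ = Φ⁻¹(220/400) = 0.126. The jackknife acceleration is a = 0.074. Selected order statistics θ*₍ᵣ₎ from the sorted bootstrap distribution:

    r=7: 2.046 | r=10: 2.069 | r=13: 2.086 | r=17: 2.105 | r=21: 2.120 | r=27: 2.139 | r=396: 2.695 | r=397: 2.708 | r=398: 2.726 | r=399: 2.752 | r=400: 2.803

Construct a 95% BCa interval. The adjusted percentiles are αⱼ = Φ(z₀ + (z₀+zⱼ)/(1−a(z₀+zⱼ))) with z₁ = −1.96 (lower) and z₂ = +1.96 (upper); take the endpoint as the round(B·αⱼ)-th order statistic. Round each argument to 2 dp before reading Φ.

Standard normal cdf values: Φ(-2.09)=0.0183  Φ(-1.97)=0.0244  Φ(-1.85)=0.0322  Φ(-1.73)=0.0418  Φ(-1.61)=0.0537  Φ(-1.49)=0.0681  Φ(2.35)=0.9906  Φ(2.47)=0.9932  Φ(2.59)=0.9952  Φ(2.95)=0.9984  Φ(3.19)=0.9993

Lower: z₀ + z₁ = 0.126 + (-1.960) = -1.834; 1 − a(z₀+z₁) = 1 − (0.074)(-1.834) = 1.1357; argument = 0.126 + (-1.834)/1.1357 = -1.4888 → -1.49.
α₁ = Φ(-1.49) = 0.0681; rank = round(400 × 0.0681) = 27; θ*₍27₎ = 2.139.
Upper: z₀ + z₂ = 2.086; 1 − a(z₀+z₂) = 0.8456; argument = 2.5928 → 2.59; α₂ = 0.9952; rank = 398; θ*₍398₎ = 2.726.

(2.139, 2.726)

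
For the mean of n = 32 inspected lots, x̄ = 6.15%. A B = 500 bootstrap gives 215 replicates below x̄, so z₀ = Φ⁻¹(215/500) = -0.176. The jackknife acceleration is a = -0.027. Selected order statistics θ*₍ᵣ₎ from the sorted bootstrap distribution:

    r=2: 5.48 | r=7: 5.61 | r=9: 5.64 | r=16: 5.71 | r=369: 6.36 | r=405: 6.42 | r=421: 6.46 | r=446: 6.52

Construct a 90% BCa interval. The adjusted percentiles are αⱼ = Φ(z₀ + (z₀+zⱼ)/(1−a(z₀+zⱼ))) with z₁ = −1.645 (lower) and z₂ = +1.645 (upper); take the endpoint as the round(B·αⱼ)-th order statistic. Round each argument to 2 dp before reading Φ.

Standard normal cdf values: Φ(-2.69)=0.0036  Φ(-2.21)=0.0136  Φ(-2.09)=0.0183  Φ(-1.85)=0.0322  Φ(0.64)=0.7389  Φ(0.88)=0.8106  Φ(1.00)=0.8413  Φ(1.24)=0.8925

(5.64, 6.52)

Lower: z₀ + z₁ = -0.176 + (-1.645) = -1.821; 1 − a(z₀+z₁) = 1 − (-0.027)(-1.821) = 0.9508; argument = -0.176 + (-1.821)/0.9508 = -2.0912 → -2.09.
α₁ = Φ(-2.09) = 0.0183; rank = round(500 × 0.0183) = 9; θ*₍9₎ = 5.64.
Upper: z₀ + z₂ = 1.469; 1 − a(z₀+z₂) = 1.0397; argument = 1.2370 → 1.24; α₂ = 0.8925; rank = 446; θ*₍446₎ = 6.52.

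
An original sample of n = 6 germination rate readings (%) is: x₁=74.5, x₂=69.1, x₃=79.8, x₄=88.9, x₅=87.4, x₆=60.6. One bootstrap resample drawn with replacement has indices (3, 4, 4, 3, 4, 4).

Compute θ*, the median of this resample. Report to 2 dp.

θ* = 88.90

Resample values: 79.8, 88.9, 88.9, 79.8, 88.9, 88.9.
Sorted: 79.8, 79.8, 88.9, 88.9, 88.9, 88.9
Median = average of the two middle values = 88.90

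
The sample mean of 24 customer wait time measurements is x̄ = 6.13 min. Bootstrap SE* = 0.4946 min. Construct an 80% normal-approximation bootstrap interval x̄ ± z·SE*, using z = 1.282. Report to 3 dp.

(5.496, 6.764)

Margin = 1.282 × 0.4946 = 0.6341
Interval: 6.13 ± 0.6341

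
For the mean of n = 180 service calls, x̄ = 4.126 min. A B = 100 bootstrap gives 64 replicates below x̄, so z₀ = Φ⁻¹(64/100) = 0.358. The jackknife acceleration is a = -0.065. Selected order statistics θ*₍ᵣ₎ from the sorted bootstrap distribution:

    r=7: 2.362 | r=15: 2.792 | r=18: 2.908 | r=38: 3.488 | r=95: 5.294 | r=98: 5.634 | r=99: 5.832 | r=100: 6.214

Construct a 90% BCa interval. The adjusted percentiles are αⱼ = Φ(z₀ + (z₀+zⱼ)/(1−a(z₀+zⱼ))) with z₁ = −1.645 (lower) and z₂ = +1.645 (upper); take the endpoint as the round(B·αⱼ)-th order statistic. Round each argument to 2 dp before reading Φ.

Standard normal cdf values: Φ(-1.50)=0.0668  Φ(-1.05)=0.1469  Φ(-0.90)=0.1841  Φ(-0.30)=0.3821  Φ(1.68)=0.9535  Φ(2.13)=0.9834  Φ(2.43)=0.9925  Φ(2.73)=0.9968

(2.792, 5.634)

Lower: z₀ + z₁ = 0.358 + (-1.645) = -1.287; 1 − a(z₀+z₁) = 1 − (-0.065)(-1.287) = 0.9163; argument = 0.358 + (-1.287)/0.9163 = -1.0465 → -1.05.
α₁ = Φ(-1.05) = 0.1469; rank = round(100 × 0.1469) = 15; θ*₍15₎ = 2.792.
Upper: z₀ + z₂ = 2.003; 1 − a(z₀+z₂) = 1.1302; argument = 2.1303 → 2.13; α₂ = 0.9834; rank = 98; θ*₍98₎ = 5.634.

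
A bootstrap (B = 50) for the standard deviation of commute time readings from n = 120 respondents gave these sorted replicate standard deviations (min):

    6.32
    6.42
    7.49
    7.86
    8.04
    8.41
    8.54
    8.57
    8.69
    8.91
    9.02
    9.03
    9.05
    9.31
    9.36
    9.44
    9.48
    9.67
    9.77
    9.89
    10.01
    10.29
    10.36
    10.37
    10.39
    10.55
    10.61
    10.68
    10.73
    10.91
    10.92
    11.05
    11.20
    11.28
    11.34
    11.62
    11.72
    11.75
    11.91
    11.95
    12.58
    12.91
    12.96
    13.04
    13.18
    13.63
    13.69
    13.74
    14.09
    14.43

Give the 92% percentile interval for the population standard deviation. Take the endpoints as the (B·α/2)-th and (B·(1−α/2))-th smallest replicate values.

α = 0.08; lower rank = 50 × 0.040 = 2; upper rank = 50 × 0.960 = 48.
The 2nd smallest replicate is 6.42; the 48th is 13.74.

(6.42, 13.74)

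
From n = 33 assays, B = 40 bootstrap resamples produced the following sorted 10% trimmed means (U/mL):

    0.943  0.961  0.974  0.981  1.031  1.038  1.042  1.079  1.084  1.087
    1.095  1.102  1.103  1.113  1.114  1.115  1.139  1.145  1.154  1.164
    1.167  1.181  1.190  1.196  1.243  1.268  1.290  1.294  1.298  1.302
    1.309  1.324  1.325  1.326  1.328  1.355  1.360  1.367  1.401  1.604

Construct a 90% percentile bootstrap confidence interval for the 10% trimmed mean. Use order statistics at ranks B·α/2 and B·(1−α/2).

(0.961, 1.367)

α = 0.10; lower rank = 40 × 0.050 = 2; upper rank = 40 × 0.950 = 38.
The 2nd smallest replicate is 0.961; the 38th is 1.367.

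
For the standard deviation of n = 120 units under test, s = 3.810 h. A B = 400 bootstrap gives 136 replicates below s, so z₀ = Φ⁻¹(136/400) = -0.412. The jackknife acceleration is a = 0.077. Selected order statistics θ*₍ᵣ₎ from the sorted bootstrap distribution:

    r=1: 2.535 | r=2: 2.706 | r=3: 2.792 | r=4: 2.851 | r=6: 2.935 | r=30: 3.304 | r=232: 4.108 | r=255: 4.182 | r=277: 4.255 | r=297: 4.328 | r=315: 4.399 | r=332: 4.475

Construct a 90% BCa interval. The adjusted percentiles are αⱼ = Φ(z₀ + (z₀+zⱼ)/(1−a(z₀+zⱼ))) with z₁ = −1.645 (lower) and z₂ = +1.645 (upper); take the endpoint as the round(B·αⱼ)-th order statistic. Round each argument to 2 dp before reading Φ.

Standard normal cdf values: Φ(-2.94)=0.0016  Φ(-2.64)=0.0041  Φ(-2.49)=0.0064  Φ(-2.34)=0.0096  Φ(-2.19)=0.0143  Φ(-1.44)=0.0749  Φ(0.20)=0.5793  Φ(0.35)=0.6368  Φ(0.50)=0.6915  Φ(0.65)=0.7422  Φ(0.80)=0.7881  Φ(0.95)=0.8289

Lower: z₀ + z₁ = -0.412 + (-1.645) = -2.057; 1 − a(z₀+z₁) = 1 − (0.077)(-2.057) = 1.1584; argument = -0.412 + (-2.057)/1.1584 = -2.1877 → -2.19.
α₁ = Φ(-2.19) = 0.0143; rank = round(400 × 0.0143) = 6; θ*₍6₎ = 2.935.
Upper: z₀ + z₂ = 1.233; 1 − a(z₀+z₂) = 0.9051; argument = 0.9503 → 0.95; α₂ = 0.8289; rank = 332; θ*₍332₎ = 4.475.

(2.935, 4.475)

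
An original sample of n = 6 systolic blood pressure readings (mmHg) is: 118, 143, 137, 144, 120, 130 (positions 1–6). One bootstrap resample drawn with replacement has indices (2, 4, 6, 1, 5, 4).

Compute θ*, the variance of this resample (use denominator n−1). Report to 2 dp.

Resample values: 143, 144, 130, 118, 120, 144.
Mean = 133.1667; sum of squared deviations = 744.8333
s² = 744.8333 / 5 = 148.9667

θ* = 148.97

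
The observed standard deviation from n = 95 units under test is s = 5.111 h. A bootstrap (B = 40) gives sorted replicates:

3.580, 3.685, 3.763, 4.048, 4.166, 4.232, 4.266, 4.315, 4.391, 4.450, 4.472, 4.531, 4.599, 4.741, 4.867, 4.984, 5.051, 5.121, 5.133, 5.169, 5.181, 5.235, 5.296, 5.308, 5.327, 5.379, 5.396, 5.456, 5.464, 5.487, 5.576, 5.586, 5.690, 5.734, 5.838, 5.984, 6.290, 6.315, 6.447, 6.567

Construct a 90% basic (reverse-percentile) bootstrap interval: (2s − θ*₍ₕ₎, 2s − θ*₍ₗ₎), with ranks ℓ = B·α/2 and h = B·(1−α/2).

(3.907, 6.537)

Percentile endpoints at ranks 2 and 38: θ*₍2₎ = 3.685, θ*₍38₎ = 6.315.
Basic interval reflects these around s:
  lower = 2 × 5.111 − 6.315 = 3.907
  upper = 2 × 5.111 − 3.685 = 6.537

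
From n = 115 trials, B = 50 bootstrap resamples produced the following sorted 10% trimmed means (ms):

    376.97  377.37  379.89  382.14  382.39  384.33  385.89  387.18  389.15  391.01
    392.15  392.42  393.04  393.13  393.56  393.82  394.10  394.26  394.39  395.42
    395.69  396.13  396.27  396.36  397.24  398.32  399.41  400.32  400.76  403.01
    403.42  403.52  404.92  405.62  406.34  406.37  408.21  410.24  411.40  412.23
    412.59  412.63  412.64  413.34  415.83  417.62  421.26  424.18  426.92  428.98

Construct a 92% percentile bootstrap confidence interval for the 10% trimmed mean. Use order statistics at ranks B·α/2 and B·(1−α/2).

α = 0.08; lower rank = 50 × 0.040 = 2; upper rank = 50 × 0.960 = 48.
The 2nd smallest replicate is 377.37; the 48th is 424.18.

(377.37, 424.18)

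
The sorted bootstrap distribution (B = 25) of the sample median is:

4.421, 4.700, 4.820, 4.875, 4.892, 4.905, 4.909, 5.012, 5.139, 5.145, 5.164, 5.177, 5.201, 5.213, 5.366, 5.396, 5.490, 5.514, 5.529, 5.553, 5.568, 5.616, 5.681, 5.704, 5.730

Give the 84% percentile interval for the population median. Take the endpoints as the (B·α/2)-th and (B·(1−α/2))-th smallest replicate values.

α = 0.16; lower rank = 25 × 0.080 = 2; upper rank = 25 × 0.920 = 23.
The 2nd smallest replicate is 4.700; the 23rd is 5.681.

(4.700, 5.681)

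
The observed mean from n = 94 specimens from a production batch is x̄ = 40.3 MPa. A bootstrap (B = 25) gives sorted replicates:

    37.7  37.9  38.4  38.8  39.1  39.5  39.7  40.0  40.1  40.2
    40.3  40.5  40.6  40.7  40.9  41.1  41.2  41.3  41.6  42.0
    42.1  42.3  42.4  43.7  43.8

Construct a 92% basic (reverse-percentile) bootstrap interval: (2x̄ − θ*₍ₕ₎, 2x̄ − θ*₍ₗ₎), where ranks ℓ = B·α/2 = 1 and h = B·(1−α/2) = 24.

(36.9, 42.9)

Percentile endpoints at ranks 1 and 24: θ*₍1₎ = 37.7, θ*₍24₎ = 43.7.
Basic interval reflects these around x̄:
  lower = 2 × 40.3 − 43.7 = 36.9
  upper = 2 × 40.3 − 37.7 = 42.9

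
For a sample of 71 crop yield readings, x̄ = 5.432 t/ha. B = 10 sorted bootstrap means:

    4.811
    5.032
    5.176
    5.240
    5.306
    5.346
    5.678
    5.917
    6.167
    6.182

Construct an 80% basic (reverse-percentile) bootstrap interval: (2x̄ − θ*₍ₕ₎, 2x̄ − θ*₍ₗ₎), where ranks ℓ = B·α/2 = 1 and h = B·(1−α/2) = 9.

(4.697, 6.053)

Percentile endpoints at ranks 1 and 9: θ*₍1₎ = 4.811, θ*₍9₎ = 6.167.
Basic interval reflects these around x̄:
  lower = 2 × 5.432 − 6.167 = 4.697
  upper = 2 × 5.432 − 4.811 = 6.053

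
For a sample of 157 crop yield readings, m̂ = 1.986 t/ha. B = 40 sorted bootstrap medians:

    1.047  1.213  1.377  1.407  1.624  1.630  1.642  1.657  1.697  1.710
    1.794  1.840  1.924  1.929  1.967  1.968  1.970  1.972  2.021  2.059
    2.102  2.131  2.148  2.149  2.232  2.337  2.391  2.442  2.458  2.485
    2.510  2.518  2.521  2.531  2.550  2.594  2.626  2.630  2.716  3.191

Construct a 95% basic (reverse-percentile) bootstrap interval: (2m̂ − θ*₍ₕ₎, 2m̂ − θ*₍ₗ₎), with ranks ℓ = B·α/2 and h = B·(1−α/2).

(1.256, 2.925)

Percentile endpoints at ranks 1 and 39: θ*₍1₎ = 1.047, θ*₍39₎ = 2.716.
Basic interval reflects these around m̂:
  lower = 2 × 1.986 − 2.716 = 1.256
  upper = 2 × 1.986 − 1.047 = 2.925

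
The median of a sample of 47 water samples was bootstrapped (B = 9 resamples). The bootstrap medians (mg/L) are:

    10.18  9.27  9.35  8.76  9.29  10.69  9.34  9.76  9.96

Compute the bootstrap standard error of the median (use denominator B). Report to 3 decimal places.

Bootstrap SE is the standard deviation of the 9 replicate medians.
Mean of replicates: (10.18 + 9.27 + 9.35 + 8.76 + 9.29 + 10.69 + 9.34 + 9.76 + 9.96) / 9 = 86.6000 / 9 = 9.6222
Sum of squared deviations: (+0.5578)² + (−0.3522)² + (−0.2722)² + (−0.8622)² + (−0.3322)² + (+1.0678)² + (−0.2822)² + (+0.1378)² + (+0.3378)² = 2.7160
Variance = 2.7160 / 9 = 0.3018
SE* = √0.3018

SE* = 0.549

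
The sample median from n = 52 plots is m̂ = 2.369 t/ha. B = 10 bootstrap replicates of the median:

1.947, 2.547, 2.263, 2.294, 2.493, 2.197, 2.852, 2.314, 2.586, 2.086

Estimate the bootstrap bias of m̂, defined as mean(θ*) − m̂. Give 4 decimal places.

bias = −0.0111

mean(θ*) = (1.947 + 2.547 + 2.263 + 2.294 + 2.493 + 2.197 + 2.852 + 2.314 + 2.586 + 2.086) / 10 = 2.35790
bias = 2.35790 − 2.369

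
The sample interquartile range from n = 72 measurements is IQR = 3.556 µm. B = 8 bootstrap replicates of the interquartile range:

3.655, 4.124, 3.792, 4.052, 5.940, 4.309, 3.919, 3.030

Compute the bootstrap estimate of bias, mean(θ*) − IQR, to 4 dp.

mean(θ*) = (3.655 + 4.124 + 3.792 + 4.052 + 5.940 + 4.309 + 3.919 + 3.030) / 8 = 4.10262
bias = 4.10262 − 3.556

bias = +0.5466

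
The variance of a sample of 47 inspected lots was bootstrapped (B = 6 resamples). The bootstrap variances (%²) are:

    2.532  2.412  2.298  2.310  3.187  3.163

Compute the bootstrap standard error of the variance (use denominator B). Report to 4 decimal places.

SE* = 0.3789

Bootstrap SE is the standard deviation of the 6 replicate variances.
Mean of replicates: (2.532 + 2.412 + 2.298 + 2.310 + 3.187 + 3.163) / 6 = 15.90200 / 6 = 2.65033
Sum of squared deviations: (−0.11833)² + (−0.23833)² + (−0.35233)² + (−0.34033)² + (+0.53667)² + (+0.51267)² = 0.86161
Variance = 0.86161 / 6 = 0.14360
SE* = √0.14360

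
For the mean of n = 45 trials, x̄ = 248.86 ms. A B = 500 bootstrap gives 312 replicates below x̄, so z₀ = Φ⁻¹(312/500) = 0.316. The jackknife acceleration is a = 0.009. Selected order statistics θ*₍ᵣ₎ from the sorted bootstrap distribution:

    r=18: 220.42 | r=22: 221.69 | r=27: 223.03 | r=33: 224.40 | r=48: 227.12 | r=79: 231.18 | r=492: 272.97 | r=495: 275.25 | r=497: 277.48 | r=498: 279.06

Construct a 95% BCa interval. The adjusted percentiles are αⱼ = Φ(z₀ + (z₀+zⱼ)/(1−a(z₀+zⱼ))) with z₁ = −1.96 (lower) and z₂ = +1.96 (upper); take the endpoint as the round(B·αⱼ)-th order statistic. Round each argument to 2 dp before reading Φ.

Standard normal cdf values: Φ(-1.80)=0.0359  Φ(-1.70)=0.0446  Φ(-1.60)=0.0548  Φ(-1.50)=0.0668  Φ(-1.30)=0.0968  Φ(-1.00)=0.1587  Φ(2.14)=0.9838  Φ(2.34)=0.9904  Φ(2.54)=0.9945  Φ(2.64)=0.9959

Lower: z₀ + z₁ = 0.316 + (-1.960) = -1.644; 1 − a(z₀+z₁) = 1 − (0.009)(-1.644) = 1.0148; argument = 0.316 + (-1.644)/1.0148 = -1.3040 → -1.30.
α₁ = Φ(-1.30) = 0.0968; rank = round(500 × 0.0968) = 48; θ*₍48₎ = 227.12.
Upper: z₀ + z₂ = 2.276; 1 − a(z₀+z₂) = 0.9795; argument = 2.6396 → 2.64; α₂ = 0.9959; rank = 498; θ*₍498₎ = 279.06.

(227.12, 279.06)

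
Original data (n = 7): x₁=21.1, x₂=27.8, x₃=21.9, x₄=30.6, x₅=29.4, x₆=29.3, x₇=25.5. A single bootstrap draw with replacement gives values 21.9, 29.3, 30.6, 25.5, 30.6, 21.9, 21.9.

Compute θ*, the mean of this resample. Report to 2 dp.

θ* = 25.96

Mean = (21.9 + 29.3 + 30.6 + 25.5 + 30.6 + 21.9 + 21.9) / 7 = 181.70 / 7 = 25.96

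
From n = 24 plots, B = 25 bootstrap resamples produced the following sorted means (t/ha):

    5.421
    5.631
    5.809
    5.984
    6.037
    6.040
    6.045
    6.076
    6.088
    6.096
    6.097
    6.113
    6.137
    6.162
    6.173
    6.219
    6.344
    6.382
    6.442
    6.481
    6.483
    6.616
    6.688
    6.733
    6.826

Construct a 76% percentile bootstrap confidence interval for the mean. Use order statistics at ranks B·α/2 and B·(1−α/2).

α = 0.24; lower rank = 25 × 0.120 = 3; upper rank = 25 × 0.880 = 22.
The 3rd smallest replicate is 5.809; the 22nd is 6.616.

(5.809, 6.616)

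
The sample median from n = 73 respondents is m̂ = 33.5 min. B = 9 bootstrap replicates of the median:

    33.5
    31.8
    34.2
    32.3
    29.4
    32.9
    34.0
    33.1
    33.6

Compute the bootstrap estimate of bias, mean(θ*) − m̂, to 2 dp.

mean(θ*) = (33.5 + 31.8 + 34.2 + 32.3 + 29.4 + 32.9 + 34.0 + 33.1 + 33.6) / 9 = 32.756
bias = 32.756 − 33.5

bias = −0.74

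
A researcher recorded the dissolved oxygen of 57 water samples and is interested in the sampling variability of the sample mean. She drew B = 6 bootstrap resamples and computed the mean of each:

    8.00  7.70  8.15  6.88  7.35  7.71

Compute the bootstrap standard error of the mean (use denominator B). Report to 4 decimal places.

SE* = 0.4202

Bootstrap SE is the standard deviation of the 6 replicate means.
Mean of replicates: (8.00 + 7.70 + 8.15 + 6.88 + 7.35 + 7.71) / 6 = 45.79000 / 6 = 7.63167
Sum of squared deviations: (+0.36833)² + (+0.06833)² + (+0.51833)² + (−0.75167)² + (−0.28167)² + (+0.07833)² = 1.05948
Variance = 1.05948 / 6 = 0.17658
SE* = √0.17658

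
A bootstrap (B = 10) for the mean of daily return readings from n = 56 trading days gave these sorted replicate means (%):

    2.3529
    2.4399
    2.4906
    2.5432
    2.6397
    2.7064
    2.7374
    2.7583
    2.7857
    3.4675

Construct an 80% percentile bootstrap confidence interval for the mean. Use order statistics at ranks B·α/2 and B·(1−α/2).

(2.3529, 2.7857)

α = 0.20; lower rank = 10 × 0.100 = 1; upper rank = 10 × 0.900 = 9.
The 1st smallest replicate is 2.3529; the 9th is 2.7857.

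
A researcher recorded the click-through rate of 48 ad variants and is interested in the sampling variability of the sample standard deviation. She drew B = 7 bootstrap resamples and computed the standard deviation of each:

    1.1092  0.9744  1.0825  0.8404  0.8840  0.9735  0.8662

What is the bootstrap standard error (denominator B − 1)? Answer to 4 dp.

SE* = 0.1053

Bootstrap SE is the standard deviation of the 7 replicate standard deviations.
Mean of replicates: (1.1092 + 0.9744 + 1.0825 + 0.8404 + 0.8840 + 0.9735 + 0.8662) / 7 = 6.73020 / 7 = 0.96146
Sum of squared deviations: (+0.14774)² + (+0.01294)² + (+0.12104)² + (−0.12106)² + (−0.07746)² + (+0.01204)² + (−0.09526)² = 0.06652
Variance = 0.06652 / 6 = 0.01109
SE* = √0.01109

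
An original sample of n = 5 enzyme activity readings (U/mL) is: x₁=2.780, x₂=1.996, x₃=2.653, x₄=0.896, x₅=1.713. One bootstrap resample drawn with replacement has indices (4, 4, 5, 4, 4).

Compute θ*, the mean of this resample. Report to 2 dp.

Resample values: 0.896, 0.896, 1.713, 0.896, 0.896.
Mean = (0.896 + 0.896 + 1.713 + 0.896 + 0.896) / 5 = 5.2970 / 5 = 1.06

θ* = 1.06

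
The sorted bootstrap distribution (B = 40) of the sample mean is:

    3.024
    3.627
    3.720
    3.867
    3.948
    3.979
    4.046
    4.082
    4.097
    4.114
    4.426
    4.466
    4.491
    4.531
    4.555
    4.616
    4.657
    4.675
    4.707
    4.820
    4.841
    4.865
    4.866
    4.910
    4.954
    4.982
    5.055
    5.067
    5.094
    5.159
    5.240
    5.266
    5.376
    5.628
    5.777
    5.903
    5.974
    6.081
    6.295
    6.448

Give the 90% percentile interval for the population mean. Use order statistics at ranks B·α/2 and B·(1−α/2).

α = 0.10; lower rank = 40 × 0.050 = 2; upper rank = 40 × 0.950 = 38.
The 2nd smallest replicate is 3.627; the 38th is 6.081.

(3.627, 6.081)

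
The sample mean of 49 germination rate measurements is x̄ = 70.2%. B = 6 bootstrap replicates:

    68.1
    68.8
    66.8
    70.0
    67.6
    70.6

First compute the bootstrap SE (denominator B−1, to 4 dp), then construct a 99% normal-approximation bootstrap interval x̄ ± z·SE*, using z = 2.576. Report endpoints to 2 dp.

Mean of replicates = 68.6500; sum of squared deviations = 10.4750; SE* = √(10.4750/5) = 1.4474
Margin = 2.576 × 1.4474 = 3.729
Interval: 70.2 ± 3.729

(66.47, 73.93)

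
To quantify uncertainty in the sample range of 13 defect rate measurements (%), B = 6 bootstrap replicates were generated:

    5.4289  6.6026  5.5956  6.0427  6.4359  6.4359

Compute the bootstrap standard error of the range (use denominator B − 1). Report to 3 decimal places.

SE* = 0.487

Bootstrap SE is the standard deviation of the 6 replicate ranges.
Mean of replicates: (5.4289 + 6.6026 + 5.5956 + 6.0427 + 6.4359 + 6.4359) / 6 = 36.54160 / 6 = 6.09027
Sum of squared deviations: (−0.66137)² + (+0.51233)² + (−0.49467)² + (−0.04757)² + (+0.34563)² + (+0.34563)² = 1.18577
Variance = 1.18577 / 5 = 0.23715
SE* = √0.23715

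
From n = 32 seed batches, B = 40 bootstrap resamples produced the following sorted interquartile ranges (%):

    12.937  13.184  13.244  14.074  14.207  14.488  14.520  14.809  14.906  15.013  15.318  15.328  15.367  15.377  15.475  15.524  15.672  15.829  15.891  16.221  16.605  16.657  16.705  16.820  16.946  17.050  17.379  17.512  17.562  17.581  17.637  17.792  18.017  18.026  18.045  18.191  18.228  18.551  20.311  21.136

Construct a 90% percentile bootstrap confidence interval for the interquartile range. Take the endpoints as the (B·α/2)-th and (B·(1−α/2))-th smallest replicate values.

(13.184, 18.551)

α = 0.10; lower rank = 40 × 0.050 = 2; upper rank = 40 × 0.950 = 38.
The 2nd smallest replicate is 13.184; the 38th is 18.551.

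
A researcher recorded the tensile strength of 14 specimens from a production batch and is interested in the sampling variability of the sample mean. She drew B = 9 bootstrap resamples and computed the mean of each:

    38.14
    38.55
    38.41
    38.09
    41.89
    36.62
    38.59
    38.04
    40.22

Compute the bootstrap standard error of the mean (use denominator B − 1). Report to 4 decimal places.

Bootstrap SE is the standard deviation of the 9 replicate means.
Mean of replicates: (38.14 + 38.55 + 38.41 + 38.09 + 41.89 + 36.62 + 38.59 + 38.04 + 40.22) / 9 = 348.55000 / 9 = 38.72778
Sum of squared deviations: (−0.58778)² + (−0.17778)² + (−0.31778)² + (−0.63778)² + (+3.16222)² + (−2.10778)² + (−0.13778)² + (−0.68778)² + (+1.49222)² = 18.04596
Variance = 18.04596 / 8 = 2.25574
SE* = √2.25574

SE* = 1.5019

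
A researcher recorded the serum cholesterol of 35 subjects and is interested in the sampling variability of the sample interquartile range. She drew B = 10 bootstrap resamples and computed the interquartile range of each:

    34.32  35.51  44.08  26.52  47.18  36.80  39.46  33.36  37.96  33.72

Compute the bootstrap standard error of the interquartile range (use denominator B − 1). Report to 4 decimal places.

SE* = 5.8109

Bootstrap SE is the standard deviation of the 10 replicate interquartile ranges.
Mean of replicates: (34.32 + 35.51 + 44.08 + 26.52 + 47.18 + 36.80 + 39.46 + 33.36 + 37.96 + 33.72) / 10 = 368.91000 / 10 = 36.89100
Sum of squared deviations: (−2.57100)² + (−1.38100)² + (+7.18900)² + (−10.37100)² + (+10.28900)² + (−0.09100)² + (+2.56900)² + (−3.53100)² + (+1.06900)² + (−3.17100)² = 303.89409
Variance = 303.89409 / 9 = 33.76601
SE* = √33.76601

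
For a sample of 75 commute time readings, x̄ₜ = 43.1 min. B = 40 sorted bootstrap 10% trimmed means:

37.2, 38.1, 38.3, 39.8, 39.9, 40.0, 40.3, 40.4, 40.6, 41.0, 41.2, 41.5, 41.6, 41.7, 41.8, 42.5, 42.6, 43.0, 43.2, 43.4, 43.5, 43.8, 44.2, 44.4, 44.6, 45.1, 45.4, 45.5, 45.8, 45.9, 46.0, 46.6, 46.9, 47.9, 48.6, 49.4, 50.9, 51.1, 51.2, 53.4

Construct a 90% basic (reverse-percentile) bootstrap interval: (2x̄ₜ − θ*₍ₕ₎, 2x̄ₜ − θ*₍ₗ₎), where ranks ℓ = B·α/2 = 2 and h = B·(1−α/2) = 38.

(35.1, 48.1)

Percentile endpoints at ranks 2 and 38: θ*₍2₎ = 38.1, θ*₍38₎ = 51.1.
Basic interval reflects these around x̄ₜ:
  lower = 2 × 43.1 − 51.1 = 35.1
  upper = 2 × 43.1 − 38.1 = 48.1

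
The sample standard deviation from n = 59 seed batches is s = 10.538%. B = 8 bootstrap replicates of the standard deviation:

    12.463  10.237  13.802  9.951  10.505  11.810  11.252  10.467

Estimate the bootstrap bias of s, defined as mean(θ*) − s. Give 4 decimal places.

bias = +0.7729

mean(θ*) = (12.463 + 10.237 + 13.802 + 9.951 + 10.505 + 11.810 + 11.252 + 10.467) / 8 = 11.31087
bias = 11.31087 − 10.538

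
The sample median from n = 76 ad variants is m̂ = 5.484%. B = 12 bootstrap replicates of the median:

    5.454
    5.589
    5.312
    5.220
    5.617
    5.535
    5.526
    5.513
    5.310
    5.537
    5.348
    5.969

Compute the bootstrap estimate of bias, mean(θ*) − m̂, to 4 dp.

mean(θ*) = (5.454 + 5.589 + 5.312 + 5.220 + 5.617 + 5.535 + 5.526 + 5.513 + 5.310 + 5.537 + 5.348 + 5.969) / 12 = 5.49417
bias = 5.49417 − 5.484

bias = +0.0102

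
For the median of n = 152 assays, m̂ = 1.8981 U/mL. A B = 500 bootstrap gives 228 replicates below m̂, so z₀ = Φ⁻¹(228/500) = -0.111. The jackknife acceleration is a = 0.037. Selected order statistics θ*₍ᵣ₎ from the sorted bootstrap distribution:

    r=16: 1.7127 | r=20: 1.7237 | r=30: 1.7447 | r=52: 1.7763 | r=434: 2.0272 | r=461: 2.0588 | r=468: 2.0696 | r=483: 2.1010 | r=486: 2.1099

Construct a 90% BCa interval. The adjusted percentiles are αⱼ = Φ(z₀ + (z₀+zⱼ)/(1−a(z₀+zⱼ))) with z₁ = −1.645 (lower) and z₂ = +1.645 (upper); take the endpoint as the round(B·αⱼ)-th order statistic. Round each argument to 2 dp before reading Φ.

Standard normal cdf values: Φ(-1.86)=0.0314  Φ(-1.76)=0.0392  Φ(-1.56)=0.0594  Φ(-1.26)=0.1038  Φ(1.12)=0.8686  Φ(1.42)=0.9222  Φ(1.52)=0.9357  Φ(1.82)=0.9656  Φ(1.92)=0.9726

Lower: z₀ + z₁ = -0.111 + (-1.645) = -1.756; 1 − a(z₀+z₁) = 1 − (0.037)(-1.756) = 1.0650; argument = -0.111 + (-1.756)/1.0650 = -1.7599 → -1.76.
α₁ = Φ(-1.76) = 0.0392; rank = round(500 × 0.0392) = 20; θ*₍20₎ = 1.7237.
Upper: z₀ + z₂ = 1.534; 1 − a(z₀+z₂) = 0.9432; argument = 1.5153 → 1.52; α₂ = 0.9357; rank = 468; θ*₍468₎ = 2.0696.

(1.7237, 2.0696)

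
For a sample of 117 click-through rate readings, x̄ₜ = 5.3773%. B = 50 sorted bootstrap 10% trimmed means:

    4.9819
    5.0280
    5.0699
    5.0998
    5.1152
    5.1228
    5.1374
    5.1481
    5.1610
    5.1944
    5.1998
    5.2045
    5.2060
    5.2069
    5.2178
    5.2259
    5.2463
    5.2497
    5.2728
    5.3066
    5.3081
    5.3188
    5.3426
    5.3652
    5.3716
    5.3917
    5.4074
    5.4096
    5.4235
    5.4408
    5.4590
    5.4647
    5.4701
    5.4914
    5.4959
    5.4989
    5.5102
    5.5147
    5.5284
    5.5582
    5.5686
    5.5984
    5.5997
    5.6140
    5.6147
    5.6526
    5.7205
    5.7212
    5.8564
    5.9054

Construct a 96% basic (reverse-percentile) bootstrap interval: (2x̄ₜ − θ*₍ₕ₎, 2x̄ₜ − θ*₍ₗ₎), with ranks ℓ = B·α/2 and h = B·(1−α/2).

(4.8982, 5.7727)

Percentile endpoints at ranks 1 and 49: θ*₍1₎ = 4.9819, θ*₍49₎ = 5.8564.
Basic interval reflects these around x̄ₜ:
  lower = 2 × 5.3773 − 5.8564 = 4.8982
  upper = 2 × 5.3773 − 4.9819 = 5.7727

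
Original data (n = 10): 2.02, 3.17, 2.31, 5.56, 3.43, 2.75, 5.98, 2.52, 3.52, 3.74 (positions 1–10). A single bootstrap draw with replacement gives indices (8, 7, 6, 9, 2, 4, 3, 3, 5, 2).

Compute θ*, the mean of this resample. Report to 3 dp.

θ* = 3.472

Resample values: 2.52, 5.98, 2.75, 3.52, 3.17, 5.56, 2.31, 2.31, 3.43, 3.17.
Mean = (2.52 + 5.98 + 2.75 + 3.52 + 3.17 + 5.56 + 2.31 + 2.31 + 3.43 + 3.17) / 10 = 34.720 / 10 = 3.472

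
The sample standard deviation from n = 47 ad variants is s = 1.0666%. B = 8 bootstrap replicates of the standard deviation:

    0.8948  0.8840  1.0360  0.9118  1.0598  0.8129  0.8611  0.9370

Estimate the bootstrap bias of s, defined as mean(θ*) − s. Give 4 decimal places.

mean(θ*) = (0.8948 + 0.8840 + 1.0360 + 0.9118 + 1.0598 + 0.8129 + 0.8611 + 0.9370) / 8 = 0.92468
bias = 0.92468 − 1.0666

bias = −0.1419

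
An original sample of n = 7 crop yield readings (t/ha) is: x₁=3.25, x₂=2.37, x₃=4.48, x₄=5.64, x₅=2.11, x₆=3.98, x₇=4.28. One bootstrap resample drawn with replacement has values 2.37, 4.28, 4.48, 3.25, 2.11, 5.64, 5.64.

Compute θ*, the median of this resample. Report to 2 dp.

θ* = 4.28

Sorted: 2.11, 2.37, 3.25, 4.28, 4.48, 5.64, 5.64
Median = middle value = 4.28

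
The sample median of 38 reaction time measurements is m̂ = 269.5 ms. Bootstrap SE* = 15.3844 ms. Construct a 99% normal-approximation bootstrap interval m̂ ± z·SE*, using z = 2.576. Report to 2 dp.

(229.87, 309.13)

Margin = 2.576 × 15.3844 = 39.630
Interval: 269.5 ± 39.630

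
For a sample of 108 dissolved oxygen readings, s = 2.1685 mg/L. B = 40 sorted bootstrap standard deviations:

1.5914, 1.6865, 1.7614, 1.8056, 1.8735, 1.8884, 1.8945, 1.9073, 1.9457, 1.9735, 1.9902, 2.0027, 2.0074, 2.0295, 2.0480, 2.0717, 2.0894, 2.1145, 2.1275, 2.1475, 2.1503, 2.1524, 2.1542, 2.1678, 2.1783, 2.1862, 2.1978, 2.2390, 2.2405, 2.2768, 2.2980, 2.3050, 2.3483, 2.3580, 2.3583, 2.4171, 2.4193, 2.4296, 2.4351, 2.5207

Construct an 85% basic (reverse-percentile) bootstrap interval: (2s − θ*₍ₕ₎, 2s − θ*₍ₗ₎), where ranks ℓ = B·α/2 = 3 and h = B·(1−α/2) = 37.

Percentile endpoints at ranks 3 and 37: θ*₍3₎ = 1.7614, θ*₍37₎ = 2.4193.
Basic interval reflects these around s:
  lower = 2 × 2.1685 − 2.4193 = 1.9177
  upper = 2 × 2.1685 − 1.7614 = 2.5756

(1.9177, 2.5756)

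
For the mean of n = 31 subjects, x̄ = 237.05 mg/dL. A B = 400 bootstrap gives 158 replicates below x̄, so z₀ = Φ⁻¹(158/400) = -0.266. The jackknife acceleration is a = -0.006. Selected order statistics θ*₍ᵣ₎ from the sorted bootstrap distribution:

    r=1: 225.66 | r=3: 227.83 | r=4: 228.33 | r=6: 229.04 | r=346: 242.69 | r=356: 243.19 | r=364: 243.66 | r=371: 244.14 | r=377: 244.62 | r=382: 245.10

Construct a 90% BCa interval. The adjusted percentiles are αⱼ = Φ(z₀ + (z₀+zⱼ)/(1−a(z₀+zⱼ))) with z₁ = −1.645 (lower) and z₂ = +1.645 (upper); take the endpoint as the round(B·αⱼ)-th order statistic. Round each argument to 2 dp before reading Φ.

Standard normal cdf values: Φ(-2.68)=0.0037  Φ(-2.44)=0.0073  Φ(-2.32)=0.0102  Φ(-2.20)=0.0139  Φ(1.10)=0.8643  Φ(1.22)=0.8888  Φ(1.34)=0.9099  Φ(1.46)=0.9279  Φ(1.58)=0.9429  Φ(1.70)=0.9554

Lower: z₀ + z₁ = -0.266 + (-1.645) = -1.911; 1 − a(z₀+z₁) = 1 − (-0.006)(-1.911) = 0.9885; argument = -0.266 + (-1.911)/0.9885 = -2.1992 → -2.20.
α₁ = Φ(-2.20) = 0.0139; rank = round(400 × 0.0139) = 6; θ*₍6₎ = 229.04.
Upper: z₀ + z₂ = 1.379; 1 − a(z₀+z₂) = 1.0083; argument = 1.1017 → 1.10; α₂ = 0.8643; rank = 346; θ*₍346₎ = 242.69.

(229.04, 242.69)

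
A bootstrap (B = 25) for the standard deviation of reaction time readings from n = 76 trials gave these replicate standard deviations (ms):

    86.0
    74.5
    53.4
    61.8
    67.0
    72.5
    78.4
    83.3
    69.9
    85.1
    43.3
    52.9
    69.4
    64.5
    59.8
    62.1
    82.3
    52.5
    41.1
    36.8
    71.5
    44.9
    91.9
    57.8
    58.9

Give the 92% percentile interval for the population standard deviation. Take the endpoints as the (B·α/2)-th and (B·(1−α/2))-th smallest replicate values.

(36.8, 86.0)

Sorted replicates: 36.8, 41.1, 43.3, 44.9, 52.5, 52.9, 53.4, 57.8, 58.9, 59.8, 61.8, 62.1, 64.5, 67.0, 69.4, 69.9, 71.5, 72.5, 74.5, 78.4, 82.3, 83.3, 85.1, 86.0, 91.9
α = 0.08; lower rank = 25 × 0.040 = 1; upper rank = 25 × 0.960 = 24.
The 1st smallest replicate is 36.8; the 24th is 86.0.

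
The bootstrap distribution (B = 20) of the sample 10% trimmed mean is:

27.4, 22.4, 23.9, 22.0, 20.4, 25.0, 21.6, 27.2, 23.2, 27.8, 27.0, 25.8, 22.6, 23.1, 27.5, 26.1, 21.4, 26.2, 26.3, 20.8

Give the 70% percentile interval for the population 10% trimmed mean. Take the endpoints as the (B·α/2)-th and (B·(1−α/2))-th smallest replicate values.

(21.4, 27.2)

Sorted replicates: 20.4, 20.8, 21.4, 21.6, 22.0, 22.4, 22.6, 23.1, 23.2, 23.9, 25.0, 25.8, 26.1, 26.2, 26.3, 27.0, 27.2, 27.4, 27.5, 27.8
α = 0.30; lower rank = 20 × 0.150 = 3; upper rank = 20 × 0.850 = 17.
The 3rd smallest replicate is 21.4; the 17th is 27.2.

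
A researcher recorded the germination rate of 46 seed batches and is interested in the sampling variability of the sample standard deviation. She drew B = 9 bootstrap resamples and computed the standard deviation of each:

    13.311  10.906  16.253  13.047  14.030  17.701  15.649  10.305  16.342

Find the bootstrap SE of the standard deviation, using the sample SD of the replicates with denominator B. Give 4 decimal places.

Bootstrap SE is the standard deviation of the 9 replicate standard deviations.
Mean of replicates: (13.311 + 10.906 + 16.253 + 13.047 + 14.030 + 17.701 + 15.649 + 10.305 + 16.342) / 9 = 127.54400 / 9 = 14.17156
Sum of squared deviations: (−0.86056)² + (−3.26556)² + (+2.08144)² + (−1.12456)² + (−0.14156)² + (+3.52944)² + (+1.47744)² + (−3.86656)² + (+2.17044)² = 51.32238
Variance = 51.32238 / 9 = 5.70249
SE* = √5.70249

SE* = 2.3880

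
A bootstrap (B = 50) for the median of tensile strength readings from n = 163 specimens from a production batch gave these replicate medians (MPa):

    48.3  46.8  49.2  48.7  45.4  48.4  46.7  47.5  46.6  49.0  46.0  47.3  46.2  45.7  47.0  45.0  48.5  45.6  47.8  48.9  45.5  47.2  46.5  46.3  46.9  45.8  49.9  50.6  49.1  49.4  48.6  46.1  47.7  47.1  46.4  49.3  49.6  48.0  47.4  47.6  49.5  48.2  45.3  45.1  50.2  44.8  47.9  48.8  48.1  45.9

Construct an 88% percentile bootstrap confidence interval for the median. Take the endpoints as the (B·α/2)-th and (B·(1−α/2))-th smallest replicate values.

(45.1, 49.6)

Sorted replicates: 44.8, 45.0, 45.1, 45.3, 45.4, 45.5, 45.6, 45.7, 45.8, 45.9, 46.0, 46.1, 46.2, 46.3, 46.4, 46.5, 46.6, 46.7, 46.8, 46.9, 47.0, 47.1, 47.2, 47.3, 47.4, 47.5, 47.6, 47.7, 47.8, 47.9, 48.0, 48.1, 48.2, 48.3, 48.4, 48.5, 48.6, 48.7, 48.8, 48.9, 49.0, 49.1, 49.2, 49.3, 49.4, 49.5, 49.6, 49.9, 50.2, 50.6
α = 0.12; lower rank = 50 × 0.060 = 3; upper rank = 50 × 0.940 = 47.
The 3rd smallest replicate is 45.1; the 47th is 49.6.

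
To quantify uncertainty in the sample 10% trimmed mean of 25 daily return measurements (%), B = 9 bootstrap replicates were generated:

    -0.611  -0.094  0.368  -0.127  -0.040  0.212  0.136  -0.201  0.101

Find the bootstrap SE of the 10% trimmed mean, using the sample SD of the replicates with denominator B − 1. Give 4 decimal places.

SE* = 0.2833

Bootstrap SE is the standard deviation of the 9 replicate 10% trimmed means.
Mean of replicates: ((-0.611) + (-0.094) + 0.368 + (-0.127) + (-0.040) + 0.212 + 0.136 + (-0.201) + 0.101) / 9 = -0.25600 / 9 = -0.02844
Sum of squared deviations: (−0.58256)² + (−0.06556)² + (+0.39644)² + (−0.09856)² + (−0.01156)² + (+0.24044)² + (+0.16444)² + (−0.17256)² + (+0.12944)² = 0.64207
Variance = 0.64207 / 8 = 0.08026
SE* = √0.08026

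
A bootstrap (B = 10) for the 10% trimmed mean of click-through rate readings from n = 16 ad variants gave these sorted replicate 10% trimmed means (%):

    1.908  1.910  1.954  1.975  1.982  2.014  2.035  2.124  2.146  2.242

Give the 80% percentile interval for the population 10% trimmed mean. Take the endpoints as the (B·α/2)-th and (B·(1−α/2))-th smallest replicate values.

(1.908, 2.146)

α = 0.20; lower rank = 10 × 0.100 = 1; upper rank = 10 × 0.900 = 9.
The 1st smallest replicate is 1.908; the 9th is 2.146.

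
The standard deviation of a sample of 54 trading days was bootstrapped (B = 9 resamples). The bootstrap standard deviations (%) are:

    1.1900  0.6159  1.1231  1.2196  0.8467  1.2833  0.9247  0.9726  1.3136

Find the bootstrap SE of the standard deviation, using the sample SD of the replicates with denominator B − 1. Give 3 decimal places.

SE* = 0.232

Bootstrap SE is the standard deviation of the 9 replicate standard deviations.
Mean of replicates: (1.1900 + 0.6159 + 1.1231 + 1.2196 + 0.8467 + 1.2833 + 0.9247 + 0.9726 + 1.3136) / 9 = 9.48950 / 9 = 1.05439
Sum of squared deviations: (+0.13561)² + (−0.43849)² + (+0.06871)² + (+0.16521)² + (−0.20769)² + (+0.22891)² + (−0.12969)² + (−0.08179)² + (+0.25921)² = 0.42891
Variance = 0.42891 / 8 = 0.05361
SE* = √0.05361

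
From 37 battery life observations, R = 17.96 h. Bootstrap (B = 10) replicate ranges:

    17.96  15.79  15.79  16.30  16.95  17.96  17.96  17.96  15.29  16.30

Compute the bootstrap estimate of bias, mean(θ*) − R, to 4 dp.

bias = −1.1340

mean(θ*) = (17.96 + 15.79 + 15.79 + 16.30 + 16.95 + 17.96 + 17.96 + 17.96 + 15.29 + 16.30) / 10 = 16.82600
bias = 16.82600 − 17.96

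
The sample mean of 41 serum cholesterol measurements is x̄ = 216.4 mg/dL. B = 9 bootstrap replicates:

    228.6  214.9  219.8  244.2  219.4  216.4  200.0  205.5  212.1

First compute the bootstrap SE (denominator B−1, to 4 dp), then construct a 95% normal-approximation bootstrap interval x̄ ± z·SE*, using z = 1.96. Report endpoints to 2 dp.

(191.12, 241.68)

Mean of replicates = 217.8778; sum of squared deviations = 1331.0956; SE* = √(1331.0956/8) = 12.8991
Margin = 1.96 × 12.8991 = 25.282
Interval: 216.4 ± 25.282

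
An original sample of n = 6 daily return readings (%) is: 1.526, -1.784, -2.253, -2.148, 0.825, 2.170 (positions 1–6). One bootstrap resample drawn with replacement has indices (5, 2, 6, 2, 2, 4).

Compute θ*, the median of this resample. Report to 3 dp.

θ* = -1.784

Resample values: 0.825, -1.784, 2.170, -1.784, -1.784, -2.148.
Sorted: -2.148, -1.784, -1.784, -1.784, 0.825, 2.170
Median = average of the two middle values = -1.784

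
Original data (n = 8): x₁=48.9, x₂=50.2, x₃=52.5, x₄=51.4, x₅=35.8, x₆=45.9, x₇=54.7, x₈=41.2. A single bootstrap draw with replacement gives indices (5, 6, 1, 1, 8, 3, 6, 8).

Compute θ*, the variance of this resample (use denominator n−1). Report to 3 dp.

Resample values: 35.8, 45.9, 48.9, 48.9, 41.2, 52.5, 45.9, 41.2.
Mean = 45.0375; sum of squared deviations = 201.7987
s² = 201.7987 / 7 = 28.8284

θ* = 28.828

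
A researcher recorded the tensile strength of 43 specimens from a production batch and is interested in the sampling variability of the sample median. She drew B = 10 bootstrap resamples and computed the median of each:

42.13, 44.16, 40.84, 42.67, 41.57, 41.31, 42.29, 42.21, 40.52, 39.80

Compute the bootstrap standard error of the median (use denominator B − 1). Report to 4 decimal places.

SE* = 1.2325

Bootstrap SE is the standard deviation of the 10 replicate medians.
Mean of replicates: (42.13 + 44.16 + 40.84 + 42.67 + 41.57 + 41.31 + 42.29 + 42.21 + 40.52 + 39.80) / 10 = 417.50000 / 10 = 41.75000
Sum of squared deviations: (+0.38000)² + (+2.41000)² + (−0.91000)² + (+0.92000)² + (−0.18000)² + (−0.44000)² + (+0.54000)² + (+0.46000)² + (−1.23000)² + (−1.95000)² = 13.67160
Variance = 13.67160 / 9 = 1.51907
SE* = √1.51907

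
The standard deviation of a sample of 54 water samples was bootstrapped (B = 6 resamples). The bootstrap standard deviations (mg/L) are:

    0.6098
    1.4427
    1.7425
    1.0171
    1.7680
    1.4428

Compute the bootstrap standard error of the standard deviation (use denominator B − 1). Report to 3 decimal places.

SE* = 0.448

Bootstrap SE is the standard deviation of the 6 replicate standard deviations.
Mean of replicates: (0.6098 + 1.4427 + 1.7425 + 1.0171 + 1.7680 + 1.4428) / 6 = 8.02290 / 6 = 1.33715
Sum of squared deviations: (−0.72735)² + (+0.10555)² + (+0.40535)² + (−0.32005)² + (+0.43085)² + (+0.10565)² = 1.00371
Variance = 1.00371 / 5 = 0.20074
SE* = √0.20074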